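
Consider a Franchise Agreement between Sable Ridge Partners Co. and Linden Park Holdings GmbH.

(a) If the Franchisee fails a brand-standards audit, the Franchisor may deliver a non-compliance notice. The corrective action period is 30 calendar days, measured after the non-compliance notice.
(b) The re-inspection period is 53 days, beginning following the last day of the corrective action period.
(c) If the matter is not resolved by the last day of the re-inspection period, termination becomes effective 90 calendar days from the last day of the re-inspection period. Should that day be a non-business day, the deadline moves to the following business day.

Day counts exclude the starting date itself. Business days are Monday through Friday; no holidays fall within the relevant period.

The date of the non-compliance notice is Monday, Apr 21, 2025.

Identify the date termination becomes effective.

Oct 13, 2025

Adding 30 calendar days to Apr 21, 2025 gives May 21, 2025, which is the last day of the corrective action period.
Adding 53 calendar days to May 21, 2025 gives Jul 13, 2025, which is the last day of the re-inspection period.
The date termination becomes effective: Jul 13, 2025 + 90 days = Oct 11, 2025. That falls on a Saturday, so it rolls to the next business day, Monday, Oct 13, 2025.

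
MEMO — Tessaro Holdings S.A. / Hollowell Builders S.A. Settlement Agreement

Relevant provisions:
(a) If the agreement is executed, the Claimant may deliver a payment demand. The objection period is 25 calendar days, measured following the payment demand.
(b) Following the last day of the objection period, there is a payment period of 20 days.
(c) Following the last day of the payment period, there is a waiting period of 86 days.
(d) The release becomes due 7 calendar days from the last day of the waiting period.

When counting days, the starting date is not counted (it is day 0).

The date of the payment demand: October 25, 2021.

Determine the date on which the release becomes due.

The last day of the objection period: October 25, 2021 + 25 days = November 19, 2021.
The last day of the payment period: 20 calendar days after November 19, 2021 is December 9, 2021.
Adding 86 calendar days to December 9, 2021 gives March 5, 2022, which is the last day of the waiting period.
The date on which the release becomes due: March 5, 2022 + 7 days = March 12, 2022.

March 12, 2022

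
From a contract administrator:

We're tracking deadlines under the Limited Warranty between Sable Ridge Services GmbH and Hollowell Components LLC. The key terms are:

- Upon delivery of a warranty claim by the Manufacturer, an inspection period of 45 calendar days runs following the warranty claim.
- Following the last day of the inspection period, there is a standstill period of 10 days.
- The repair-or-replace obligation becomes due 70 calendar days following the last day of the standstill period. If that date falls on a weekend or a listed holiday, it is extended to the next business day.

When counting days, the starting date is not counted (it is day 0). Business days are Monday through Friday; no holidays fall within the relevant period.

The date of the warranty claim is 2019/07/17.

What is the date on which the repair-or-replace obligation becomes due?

Adding 45 calendar days to 2019/07/17 gives 2019/08/31, which is the last day of the inspection period.
The last day of the standstill period: 10 calendar days after 2019/08/31 is 2019/09/10.
The date on which the repair-or-replace obligation becomes due: 70 calendar days after 2019/09/10 is 2019/11/19. 2019/11/19 is a Tuesday, so no roll-forward applies.

2019/11/19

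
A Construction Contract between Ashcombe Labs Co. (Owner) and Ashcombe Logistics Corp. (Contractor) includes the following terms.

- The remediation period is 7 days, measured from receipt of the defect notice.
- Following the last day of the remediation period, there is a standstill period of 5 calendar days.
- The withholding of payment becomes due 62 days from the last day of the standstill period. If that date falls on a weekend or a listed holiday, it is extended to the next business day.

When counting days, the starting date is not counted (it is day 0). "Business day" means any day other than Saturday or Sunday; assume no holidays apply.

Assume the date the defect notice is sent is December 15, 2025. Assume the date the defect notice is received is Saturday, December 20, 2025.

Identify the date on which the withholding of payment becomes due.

March 4, 2026

The last day of the remediation period: December 20, 2025 + 7 days = December 27, 2025.
The last day of the standstill period: December 27, 2025 + 5 days = January 1, 2026.
The date on which the withholding of payment becomes due: 62 calendar days after January 1, 2026 is March 4, 2026. March 4, 2026 is a Wednesday, so no roll-forward applies.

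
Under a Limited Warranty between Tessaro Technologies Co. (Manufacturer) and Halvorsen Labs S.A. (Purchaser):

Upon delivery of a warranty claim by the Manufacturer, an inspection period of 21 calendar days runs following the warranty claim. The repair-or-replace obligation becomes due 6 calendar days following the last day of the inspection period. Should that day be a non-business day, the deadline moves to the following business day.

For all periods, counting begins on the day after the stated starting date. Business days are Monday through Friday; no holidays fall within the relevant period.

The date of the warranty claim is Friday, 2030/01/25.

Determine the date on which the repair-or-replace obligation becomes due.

2030/02/21

Adding 21 calendar days to 2030/01/25 gives 2030/02/15, which is the last day of the inspection period.
The date on which the repair-or-replace obligation becomes due: 2030/02/15 + 6 days = 2030/02/21. 2030/02/21 is a Thursday, so no roll-forward applies.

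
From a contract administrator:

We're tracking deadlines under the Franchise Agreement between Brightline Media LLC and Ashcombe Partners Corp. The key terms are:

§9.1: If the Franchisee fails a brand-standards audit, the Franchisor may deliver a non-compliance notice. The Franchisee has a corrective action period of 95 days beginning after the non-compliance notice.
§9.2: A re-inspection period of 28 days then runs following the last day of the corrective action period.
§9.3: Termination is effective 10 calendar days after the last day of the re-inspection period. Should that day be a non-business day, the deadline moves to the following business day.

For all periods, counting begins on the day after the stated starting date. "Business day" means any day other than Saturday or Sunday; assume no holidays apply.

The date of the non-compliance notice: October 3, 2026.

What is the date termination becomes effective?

Adding 95 calendar days to October 3, 2026 gives January 6, 2027, which is the last day of the corrective action period.
The last day of the re-inspection period: 28 calendar days after January 6, 2027 is February 3, 2027.
The date termination becomes effective: February 3, 2027 + 10 days = February 13, 2027. That falls on a Saturday, so it rolls to the next business day, Monday, February 15, 2027.

February 15, 2027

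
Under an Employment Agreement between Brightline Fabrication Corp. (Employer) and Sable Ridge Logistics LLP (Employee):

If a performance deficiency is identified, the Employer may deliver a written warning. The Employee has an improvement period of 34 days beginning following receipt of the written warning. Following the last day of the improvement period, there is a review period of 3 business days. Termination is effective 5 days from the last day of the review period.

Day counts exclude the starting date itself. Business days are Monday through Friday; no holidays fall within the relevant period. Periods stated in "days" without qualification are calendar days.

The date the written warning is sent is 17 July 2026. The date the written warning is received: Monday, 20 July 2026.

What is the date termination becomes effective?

31 August 2026

The last day of the improvement period: 20 July 2026 + 34 days = 23 August 2026.
The last day of the review period: counting 3 business days from Sunday, 23 August 2026 (Aug 24, Aug 25, Aug 26, skipping weekends) reaches Wednesday, 26 August 2026.
The date termination becomes effective: 5 calendar days after 26 August 2026 is 31 August 2026.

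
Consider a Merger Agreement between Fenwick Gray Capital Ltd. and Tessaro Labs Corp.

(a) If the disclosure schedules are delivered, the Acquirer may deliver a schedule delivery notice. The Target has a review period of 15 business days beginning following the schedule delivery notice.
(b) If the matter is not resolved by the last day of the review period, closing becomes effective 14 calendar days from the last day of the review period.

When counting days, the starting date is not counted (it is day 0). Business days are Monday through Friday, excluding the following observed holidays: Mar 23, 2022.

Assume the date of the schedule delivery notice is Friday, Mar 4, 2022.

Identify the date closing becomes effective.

The last day of the review period: counting 15 business days from Friday, Mar 4, 2022 (Mar 7, Mar 8, Mar 9, Mar 10, …, Mar 24, Mar 25, Mar 28, skipping weekends and the listed holiday on Mar 23) reaches Monday, Mar 28, 2022.
The date closing becomes effective: 14 calendar days after Mar 28, 2022 is Apr 11, 2022.

Apr 11, 2022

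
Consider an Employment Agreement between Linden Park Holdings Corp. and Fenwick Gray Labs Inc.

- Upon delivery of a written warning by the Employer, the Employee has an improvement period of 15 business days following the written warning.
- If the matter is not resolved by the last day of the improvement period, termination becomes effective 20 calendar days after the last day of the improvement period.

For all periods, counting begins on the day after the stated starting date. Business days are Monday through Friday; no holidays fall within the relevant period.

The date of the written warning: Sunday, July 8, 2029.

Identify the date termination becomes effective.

August 16, 2029

From Sunday, July 8, 2029, 15 business days (Jul 9, Jul 10, Jul 11, Jul 12, …, Jul 25, Jul 26, Jul 27, skipping weekends) brings us to Friday, July 27, 2029, which is the last day of the improvement period.
The date termination becomes effective: 20 calendar days after July 27, 2029 is August 16, 2029.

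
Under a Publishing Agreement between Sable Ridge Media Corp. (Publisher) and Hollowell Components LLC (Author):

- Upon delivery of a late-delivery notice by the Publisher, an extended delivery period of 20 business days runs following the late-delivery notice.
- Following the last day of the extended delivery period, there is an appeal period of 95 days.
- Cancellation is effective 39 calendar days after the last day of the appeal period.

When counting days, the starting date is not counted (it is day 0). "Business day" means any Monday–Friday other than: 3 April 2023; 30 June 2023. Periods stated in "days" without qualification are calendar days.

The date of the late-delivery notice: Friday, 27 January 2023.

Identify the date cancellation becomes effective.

8 July 2023

The last day of the extended delivery period: 20 business days after Friday, 27 January 2023, skipping weekends — Jan 30, Jan 31, Feb 1, Feb 2, …, Feb 22, Feb 23, Feb 24 — lands on Friday, 24 February 2023.
The last day of the appeal period: 24 February 2023 + 95 days = 30 May 2023.
The date cancellation becomes effective: 39 calendar days after 30 May 2023 is 8 July 2023.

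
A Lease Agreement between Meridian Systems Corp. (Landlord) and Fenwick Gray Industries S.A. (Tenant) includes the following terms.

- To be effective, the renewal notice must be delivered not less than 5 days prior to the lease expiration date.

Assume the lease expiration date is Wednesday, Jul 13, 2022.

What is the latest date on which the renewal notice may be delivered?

Jul 13, 2022 minus 5 days is Jul 8, 2022.

Jul 8, 2022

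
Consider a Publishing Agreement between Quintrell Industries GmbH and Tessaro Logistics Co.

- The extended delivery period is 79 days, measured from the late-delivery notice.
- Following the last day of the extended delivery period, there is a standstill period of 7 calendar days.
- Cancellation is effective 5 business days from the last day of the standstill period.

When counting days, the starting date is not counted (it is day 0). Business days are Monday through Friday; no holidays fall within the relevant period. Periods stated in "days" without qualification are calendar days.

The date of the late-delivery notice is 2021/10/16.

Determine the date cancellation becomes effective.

2022/01/17

The last day of the extended delivery period: 2021/10/16 + 79 days = 2022/01/03.
The last day of the standstill period: 7 calendar days after 2022/01/03 is 2022/01/10.
The date cancellation becomes effective: 5 business days after Monday, 2022/01/10, skipping weekends — Jan 11, Jan 12, Jan 13, Jan 14, Jan 17 — lands on Monday, 2022/01/17.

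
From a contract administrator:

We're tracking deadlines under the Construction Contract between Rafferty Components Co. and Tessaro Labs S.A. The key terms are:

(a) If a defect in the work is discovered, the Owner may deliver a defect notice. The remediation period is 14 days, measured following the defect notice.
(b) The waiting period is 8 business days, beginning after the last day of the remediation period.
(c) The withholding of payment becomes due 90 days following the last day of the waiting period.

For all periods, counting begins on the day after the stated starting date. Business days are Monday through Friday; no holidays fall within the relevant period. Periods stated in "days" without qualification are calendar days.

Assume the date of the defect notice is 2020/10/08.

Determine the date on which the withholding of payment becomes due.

2021/02/01

The last day of the remediation period: 2020/10/08 + 14 days = 2020/10/22.
The last day of the waiting period: counting 8 business days from Thursday, 2020/10/22 (Oct 23, Oct 26, Oct 27, Oct 28, Oct 29, Oct 30, Nov 2, Nov 3, skipping weekends) reaches Tuesday, 2020/11/03.
Adding 90 calendar days to 2020/11/03 gives 2021/02/01, which is the date on which the withholding of payment becomes due.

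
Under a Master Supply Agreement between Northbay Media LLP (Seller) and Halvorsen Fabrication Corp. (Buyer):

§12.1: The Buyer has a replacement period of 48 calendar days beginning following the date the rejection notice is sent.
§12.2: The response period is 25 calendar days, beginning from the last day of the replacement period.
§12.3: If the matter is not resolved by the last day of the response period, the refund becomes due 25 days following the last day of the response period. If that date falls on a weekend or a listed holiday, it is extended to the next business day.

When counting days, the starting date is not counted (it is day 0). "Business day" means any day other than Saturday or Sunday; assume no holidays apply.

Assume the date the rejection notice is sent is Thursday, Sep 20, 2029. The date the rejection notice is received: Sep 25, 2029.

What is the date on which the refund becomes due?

The last day of the replacement period: 48 calendar days after Sep 20, 2029 is Nov 7, 2029.
The last day of the response period: Nov 7, 2029 + 25 days = Dec 2, 2029.
The date on which the refund becomes due: Dec 2, 2029 + 25 days = Dec 27, 2029. Dec 27, 2029 is a Thursday, so no roll-forward applies.

Dec 27, 2029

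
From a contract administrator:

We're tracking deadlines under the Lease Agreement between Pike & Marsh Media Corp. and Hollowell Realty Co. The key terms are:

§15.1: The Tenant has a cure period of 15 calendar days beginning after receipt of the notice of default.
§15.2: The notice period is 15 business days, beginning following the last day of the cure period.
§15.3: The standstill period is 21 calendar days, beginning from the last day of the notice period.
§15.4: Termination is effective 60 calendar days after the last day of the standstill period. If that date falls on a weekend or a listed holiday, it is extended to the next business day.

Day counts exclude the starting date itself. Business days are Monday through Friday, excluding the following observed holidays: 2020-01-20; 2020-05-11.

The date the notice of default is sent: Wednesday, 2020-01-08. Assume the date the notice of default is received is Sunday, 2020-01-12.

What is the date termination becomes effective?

Adding 15 calendar days to 2020-01-12 gives 2020-01-27, which is the last day of the cure period.
The last day of the notice period: counting 15 business days from Monday, 2020-01-27 (Jan 28, Jan 29, Jan 30, Jan 31, …, Feb 13, Feb 14, Feb 17, skipping weekends) reaches Monday, 2020-02-17.
The last day of the standstill period: 2020-02-17 + 21 days = 2020-03-09.
The date termination becomes effective: 2020-03-09 + 60 days = 2020-05-08. 2020-05-08 is a Friday and is not a listed holiday, so no roll-forward applies.

2020-05-08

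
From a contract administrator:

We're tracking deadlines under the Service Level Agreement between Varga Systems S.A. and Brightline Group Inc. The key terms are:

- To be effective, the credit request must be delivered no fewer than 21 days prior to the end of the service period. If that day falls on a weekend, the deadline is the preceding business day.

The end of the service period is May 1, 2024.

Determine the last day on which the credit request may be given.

Counting back 21 calendar days from May 1, 2024 gives Apr 10, 2024. That is a Wednesday, so no adjustment is needed.

Apr 10, 2024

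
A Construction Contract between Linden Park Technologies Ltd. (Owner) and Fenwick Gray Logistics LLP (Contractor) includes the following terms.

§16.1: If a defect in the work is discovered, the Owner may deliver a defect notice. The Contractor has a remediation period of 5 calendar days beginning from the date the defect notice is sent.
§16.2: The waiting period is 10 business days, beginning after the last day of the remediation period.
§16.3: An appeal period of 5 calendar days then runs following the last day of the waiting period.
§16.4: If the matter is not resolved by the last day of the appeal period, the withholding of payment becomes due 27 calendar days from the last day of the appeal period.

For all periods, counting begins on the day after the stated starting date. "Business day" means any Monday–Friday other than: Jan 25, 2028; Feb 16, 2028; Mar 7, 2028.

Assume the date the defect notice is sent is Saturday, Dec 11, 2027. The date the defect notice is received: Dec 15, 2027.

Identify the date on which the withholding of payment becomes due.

The last day of the remediation period: Dec 11, 2027 + 5 days = Dec 16, 2027.
The last day of the waiting period: 10 business days after Thursday, Dec 16, 2027, skipping weekends — Dec 17, Dec 20, Dec 21, Dec 22, Dec 23, Dec 24, Dec 27, Dec 28, Dec 29, Dec 30 — lands on Thursday, Dec 30, 2027.
The last day of the appeal period: 5 calendar days after Dec 30, 2027 is Jan 4, 2028.
The date on which the withholding of payment becomes due: Jan 4, 2028 + 27 days = Jan 31, 2028.

Jan 31, 2028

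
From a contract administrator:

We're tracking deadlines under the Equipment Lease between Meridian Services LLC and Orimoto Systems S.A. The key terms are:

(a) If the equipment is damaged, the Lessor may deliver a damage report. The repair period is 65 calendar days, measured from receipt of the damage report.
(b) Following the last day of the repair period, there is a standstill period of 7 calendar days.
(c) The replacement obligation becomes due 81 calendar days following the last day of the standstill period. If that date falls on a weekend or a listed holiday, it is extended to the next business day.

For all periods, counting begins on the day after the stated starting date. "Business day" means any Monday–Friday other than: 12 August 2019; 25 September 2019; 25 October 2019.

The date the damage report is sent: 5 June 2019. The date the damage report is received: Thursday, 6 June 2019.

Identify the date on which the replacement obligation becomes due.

6 November 2019

The last day of the repair period: 6 June 2019 + 65 days = 10 August 2019.
The last day of the standstill period: 7 calendar days after 10 August 2019 is 17 August 2019.
The date on which the replacement obligation becomes due: 17 August 2019 + 81 days = 6 November 2019. 6 November 2019 is a Wednesday and is not a listed holiday, so no roll-forward applies.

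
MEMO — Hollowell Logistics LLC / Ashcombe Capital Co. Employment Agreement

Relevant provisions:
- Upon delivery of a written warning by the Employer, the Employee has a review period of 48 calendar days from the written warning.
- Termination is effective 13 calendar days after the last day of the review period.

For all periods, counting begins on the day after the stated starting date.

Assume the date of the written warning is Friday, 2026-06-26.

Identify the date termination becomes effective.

The last day of the review period: 48 calendar days after 2026-06-26 is 2026-08-13.
The date termination becomes effective: 2026-08-13 + 13 days = 2026-08-26.

2026-08-26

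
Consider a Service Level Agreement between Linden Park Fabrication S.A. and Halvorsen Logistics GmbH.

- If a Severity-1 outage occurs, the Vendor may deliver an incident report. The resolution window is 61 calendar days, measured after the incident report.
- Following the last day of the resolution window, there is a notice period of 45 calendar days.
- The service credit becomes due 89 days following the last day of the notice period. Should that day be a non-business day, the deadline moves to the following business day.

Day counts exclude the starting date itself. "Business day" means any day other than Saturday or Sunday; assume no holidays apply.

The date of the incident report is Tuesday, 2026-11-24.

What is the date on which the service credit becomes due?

2027-06-07

The last day of the resolution window: 61 calendar days after 2026-11-24 is 2027-01-24.
The last day of the notice period: 2027-01-24 + 45 days = 2027-03-10.
Adding 89 calendar days to 2027-03-10 gives 2027-06-07, which is the date on which the service credit becomes due. 2027-06-07 is a Monday, so no roll-forward applies.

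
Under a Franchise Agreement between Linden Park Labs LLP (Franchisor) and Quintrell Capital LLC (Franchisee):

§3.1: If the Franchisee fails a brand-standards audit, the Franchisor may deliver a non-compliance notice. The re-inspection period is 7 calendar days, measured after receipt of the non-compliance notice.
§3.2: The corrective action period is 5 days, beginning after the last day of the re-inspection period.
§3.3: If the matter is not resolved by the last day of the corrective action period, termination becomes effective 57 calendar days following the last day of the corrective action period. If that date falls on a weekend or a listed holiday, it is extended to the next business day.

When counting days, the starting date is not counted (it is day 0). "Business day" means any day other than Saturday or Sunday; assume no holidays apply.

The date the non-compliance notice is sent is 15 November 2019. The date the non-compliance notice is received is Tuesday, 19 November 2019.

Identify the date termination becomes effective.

27 January 2020

The last day of the re-inspection period: 19 November 2019 + 7 days = 26 November 2019.
Adding 5 calendar days to 26 November 2019 gives 1 December 2019, which is the last day of the corrective action period.
Adding 57 calendar days to 1 December 2019 gives 27 January 2020, which is the date termination becomes effective. 27 January 2020 is a Monday, so no roll-forward applies.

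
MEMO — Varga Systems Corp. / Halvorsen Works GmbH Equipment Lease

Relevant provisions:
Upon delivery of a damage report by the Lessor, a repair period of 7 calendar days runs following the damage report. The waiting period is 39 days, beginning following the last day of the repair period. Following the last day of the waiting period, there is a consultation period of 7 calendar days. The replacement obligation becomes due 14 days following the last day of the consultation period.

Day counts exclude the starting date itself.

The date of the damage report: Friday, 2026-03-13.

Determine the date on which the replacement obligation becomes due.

2026-05-19

The last day of the repair period: 7 calendar days after 2026-03-13 is 2026-03-20.
The last day of the waiting period: 39 calendar days after 2026-03-20 is 2026-04-28.
The last day of the consultation period: 7 calendar days after 2026-04-28 is 2026-05-05.
The date on which the replacement obligation becomes due: 2026-05-05 + 14 days = 2026-05-19.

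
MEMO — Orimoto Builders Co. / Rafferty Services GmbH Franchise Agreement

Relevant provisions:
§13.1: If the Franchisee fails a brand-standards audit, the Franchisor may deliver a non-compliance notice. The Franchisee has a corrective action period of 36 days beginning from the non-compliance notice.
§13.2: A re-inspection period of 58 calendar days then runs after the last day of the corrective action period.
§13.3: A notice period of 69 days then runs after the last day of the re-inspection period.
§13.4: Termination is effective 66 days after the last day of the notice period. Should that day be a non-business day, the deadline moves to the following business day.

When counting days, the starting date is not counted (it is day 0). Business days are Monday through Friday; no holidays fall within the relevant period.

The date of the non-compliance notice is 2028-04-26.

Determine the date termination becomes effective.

The last day of the corrective action period: 2028-04-26 + 36 days = 2028-06-01.
The last day of the re-inspection period: 58 calendar days after 2028-06-01 is 2028-07-29.
The last day of the notice period: 69 calendar days after 2028-07-29 is 2028-10-06.
Adding 66 calendar days to 2028-10-06 gives 2028-12-11, which is the date termination becomes effective. 2028-12-11 is a Monday, so no roll-forward applies.

2028-12-11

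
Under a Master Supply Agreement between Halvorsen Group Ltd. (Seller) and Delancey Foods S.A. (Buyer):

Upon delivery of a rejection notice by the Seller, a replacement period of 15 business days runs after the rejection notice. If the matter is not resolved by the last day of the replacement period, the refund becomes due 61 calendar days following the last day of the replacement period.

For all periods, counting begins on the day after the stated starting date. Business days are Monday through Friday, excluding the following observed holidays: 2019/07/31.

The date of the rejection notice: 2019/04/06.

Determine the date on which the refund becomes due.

The last day of the replacement period: 15 business days after Saturday, 2019/04/06, skipping weekends — Apr 8, Apr 9, Apr 10, Apr 11, …, Apr 24, Apr 25, Apr 26 — lands on Friday, 2019/04/26.
Adding 61 calendar days to 2019/04/26 gives 2019/06/26, which is the date on which the refund becomes due.

2019/06/26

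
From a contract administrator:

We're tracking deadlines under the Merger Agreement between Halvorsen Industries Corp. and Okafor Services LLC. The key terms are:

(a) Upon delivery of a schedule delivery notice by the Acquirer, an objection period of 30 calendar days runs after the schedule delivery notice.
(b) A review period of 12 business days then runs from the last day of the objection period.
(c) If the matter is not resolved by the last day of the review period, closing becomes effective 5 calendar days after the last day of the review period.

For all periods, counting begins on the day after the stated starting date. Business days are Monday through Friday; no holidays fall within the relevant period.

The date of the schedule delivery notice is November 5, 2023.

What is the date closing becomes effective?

Adding 30 calendar days to November 5, 2023 gives December 5, 2023, which is the last day of the objection period.
The last day of the review period: counting 12 business days from Tuesday, December 5, 2023 (Dec 6, Dec 7, Dec 8, Dec 11, …, Dec 19, Dec 20, Dec 21, skipping weekends) reaches Thursday, December 21, 2023.
The date closing becomes effective: 5 calendar days after December 21, 2023 is December 26, 2023.

December 26, 2023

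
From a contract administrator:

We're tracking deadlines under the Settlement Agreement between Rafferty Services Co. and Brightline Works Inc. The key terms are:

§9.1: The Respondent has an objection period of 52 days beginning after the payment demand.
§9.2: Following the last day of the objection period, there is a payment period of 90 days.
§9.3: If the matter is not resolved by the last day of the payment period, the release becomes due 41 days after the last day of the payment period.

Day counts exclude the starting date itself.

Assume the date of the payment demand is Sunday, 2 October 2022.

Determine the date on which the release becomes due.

3 April 2023

The last day of the objection period: 52 calendar days after 2 October 2022 is 23 November 2022.
The last day of the payment period: 23 November 2022 + 90 days = 21 February 2023.
The date on which the release becomes due: 41 calendar days after 21 February 2023 is 3 April 2023.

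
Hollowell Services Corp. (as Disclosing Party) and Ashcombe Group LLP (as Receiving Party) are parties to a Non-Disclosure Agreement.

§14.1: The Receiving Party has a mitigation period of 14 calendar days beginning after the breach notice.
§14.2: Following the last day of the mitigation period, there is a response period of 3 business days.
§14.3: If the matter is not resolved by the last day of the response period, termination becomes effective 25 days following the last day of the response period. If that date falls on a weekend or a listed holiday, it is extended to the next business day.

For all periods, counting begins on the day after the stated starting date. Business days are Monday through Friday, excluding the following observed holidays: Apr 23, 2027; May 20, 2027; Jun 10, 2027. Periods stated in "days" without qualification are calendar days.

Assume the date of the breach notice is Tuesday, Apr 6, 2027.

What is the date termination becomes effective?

May 21, 2027

The last day of the mitigation period: Apr 6, 2027 + 14 days = Apr 20, 2027.
The last day of the response period: counting 3 business days from Tuesday, Apr 20, 2027 (Apr 21, Apr 22, Apr 26, skipping weekends and the listed holiday on Apr 23) reaches Monday, Apr 26, 2027.
Adding 25 calendar days to Apr 26, 2027 gives May 21, 2027, which is the date termination becomes effective. May 21, 2027 is a Friday and is not a listed holiday, so no roll-forward applies.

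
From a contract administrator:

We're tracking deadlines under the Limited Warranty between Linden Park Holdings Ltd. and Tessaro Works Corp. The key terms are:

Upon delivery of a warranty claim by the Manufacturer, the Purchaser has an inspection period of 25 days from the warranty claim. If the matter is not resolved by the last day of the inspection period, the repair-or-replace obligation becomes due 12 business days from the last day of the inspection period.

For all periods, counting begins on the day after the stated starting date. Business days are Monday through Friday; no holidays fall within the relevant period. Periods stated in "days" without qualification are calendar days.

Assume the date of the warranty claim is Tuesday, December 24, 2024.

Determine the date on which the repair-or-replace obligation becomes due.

February 4, 2025

The last day of the inspection period: 25 calendar days after December 24, 2024 is January 18, 2025.
From Saturday, January 18, 2025, 12 business days (Jan 20, Jan 21, Jan 22, Jan 23, …, Jan 31, Feb 3, Feb 4, skipping weekends) brings us to Tuesday, February 4, 2025, which is the date on which the repair-or-replace obligation becomes due.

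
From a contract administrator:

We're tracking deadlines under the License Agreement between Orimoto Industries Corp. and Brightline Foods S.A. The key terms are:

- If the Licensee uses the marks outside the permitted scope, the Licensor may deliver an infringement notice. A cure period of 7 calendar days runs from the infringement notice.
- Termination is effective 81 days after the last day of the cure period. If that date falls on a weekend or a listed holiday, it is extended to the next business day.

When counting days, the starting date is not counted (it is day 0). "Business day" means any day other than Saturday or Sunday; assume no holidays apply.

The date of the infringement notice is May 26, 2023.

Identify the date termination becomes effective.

Adding 7 calendar days to May 26, 2023 gives Jun 2, 2023, which is the last day of the cure period.
The date termination becomes effective: 81 calendar days after Jun 2, 2023 is Aug 22, 2023. Aug 22, 2023 is a Tuesday, so no roll-forward applies.

Aug 22, 2023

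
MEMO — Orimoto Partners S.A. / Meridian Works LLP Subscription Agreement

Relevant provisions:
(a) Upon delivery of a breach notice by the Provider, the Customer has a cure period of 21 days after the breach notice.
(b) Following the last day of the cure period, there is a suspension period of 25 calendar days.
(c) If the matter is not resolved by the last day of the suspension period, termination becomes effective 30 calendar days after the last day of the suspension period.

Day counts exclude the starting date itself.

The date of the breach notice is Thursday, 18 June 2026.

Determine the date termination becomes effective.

The last day of the cure period: 18 June 2026 + 21 days = 9 July 2026.
The last day of the suspension period: 25 calendar days after 9 July 2026 is 3 August 2026.
The date termination becomes effective: 3 August 2026 + 30 days = 2 September 2026.

2 September 2026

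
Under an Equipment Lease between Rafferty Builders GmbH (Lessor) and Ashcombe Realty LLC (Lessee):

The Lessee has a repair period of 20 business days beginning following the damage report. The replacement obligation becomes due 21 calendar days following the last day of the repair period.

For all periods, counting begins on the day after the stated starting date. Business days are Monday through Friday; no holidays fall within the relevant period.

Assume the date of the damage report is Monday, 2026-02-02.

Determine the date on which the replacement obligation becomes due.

2026-03-23

The last day of the repair period: 20 business days after Monday, 2026-02-02, skipping weekends — Feb 3, Feb 4, Feb 5, Feb 6, …, Feb 26, Feb 27, Mar 2 — lands on Monday, 2026-03-02.
The date on which the replacement obligation becomes due: 21 calendar days after 2026-03-02 is 2026-03-23.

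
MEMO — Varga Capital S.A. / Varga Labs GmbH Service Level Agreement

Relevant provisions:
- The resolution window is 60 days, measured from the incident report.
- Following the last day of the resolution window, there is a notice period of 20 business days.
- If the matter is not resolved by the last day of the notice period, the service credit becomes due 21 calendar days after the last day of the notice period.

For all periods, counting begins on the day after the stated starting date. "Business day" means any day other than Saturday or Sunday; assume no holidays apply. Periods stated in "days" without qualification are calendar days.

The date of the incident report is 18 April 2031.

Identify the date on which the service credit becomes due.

Adding 60 calendar days to 18 April 2031 gives 17 June 2031, which is the last day of the resolution window.
The last day of the notice period: counting 20 business days from Tuesday, 17 June 2031 (Jun 18, Jun 19, Jun 20, Jun 23, …, Jul 11, Jul 14, Jul 15, skipping weekends) reaches Tuesday, 15 July 2031.
The date on which the service credit becomes due: 15 July 2031 + 21 days = 5 August 2031.

5 August 2031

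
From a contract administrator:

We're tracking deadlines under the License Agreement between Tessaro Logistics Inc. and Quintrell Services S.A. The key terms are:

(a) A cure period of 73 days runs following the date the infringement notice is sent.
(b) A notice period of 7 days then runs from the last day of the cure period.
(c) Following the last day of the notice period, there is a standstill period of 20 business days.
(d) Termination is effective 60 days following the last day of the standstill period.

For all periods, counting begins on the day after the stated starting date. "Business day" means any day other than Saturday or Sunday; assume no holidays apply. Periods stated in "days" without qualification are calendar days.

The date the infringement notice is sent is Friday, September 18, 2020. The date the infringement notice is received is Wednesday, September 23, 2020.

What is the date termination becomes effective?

The last day of the cure period: September 18, 2020 + 73 days = November 30, 2020.
Adding 7 calendar days to November 30, 2020 gives December 7, 2020, which is the last day of the notice period.
The last day of the standstill period: counting 20 business days from Monday, December 7, 2020 (Dec 8, Dec 9, Dec 10, Dec 11, …, Dec 31, Jan 1, Jan 4, skipping weekends) reaches Monday, January 4, 2021.
The date termination becomes effective: January 4, 2021 + 60 days = March 5, 2021.

March 5, 2021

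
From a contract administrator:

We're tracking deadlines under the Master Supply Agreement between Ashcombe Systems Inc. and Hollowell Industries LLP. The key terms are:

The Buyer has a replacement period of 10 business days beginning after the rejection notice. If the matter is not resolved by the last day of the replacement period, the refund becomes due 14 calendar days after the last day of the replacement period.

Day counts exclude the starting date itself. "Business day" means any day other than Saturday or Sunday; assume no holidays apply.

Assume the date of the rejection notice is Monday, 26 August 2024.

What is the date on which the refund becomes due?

The last day of the replacement period: counting 10 business days from Monday, 26 August 2024 (Aug 27, Aug 28, Aug 29, Aug 30, Sep 2, Sep 3, Sep 4, Sep 5, Sep 6, Sep 9, skipping weekends) reaches Monday, 9 September 2024.
The date on which the refund becomes due: 9 September 2024 + 14 days = 23 September 2024.

23 September 2024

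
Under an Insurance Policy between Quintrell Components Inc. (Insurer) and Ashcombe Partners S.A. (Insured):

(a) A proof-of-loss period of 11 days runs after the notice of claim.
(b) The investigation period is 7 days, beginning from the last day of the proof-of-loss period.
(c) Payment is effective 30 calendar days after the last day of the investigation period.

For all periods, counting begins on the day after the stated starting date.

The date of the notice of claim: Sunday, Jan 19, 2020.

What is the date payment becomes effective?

The last day of the proof-of-loss period: Jan 19, 2020 + 11 days = Jan 30, 2020.
The last day of the investigation period: 7 calendar days after Jan 30, 2020 is Feb 6, 2020.
Adding 30 calendar days to Feb 6, 2020 gives Mar 7, 2020, which is the date payment becomes effective.

Mar 7, 2020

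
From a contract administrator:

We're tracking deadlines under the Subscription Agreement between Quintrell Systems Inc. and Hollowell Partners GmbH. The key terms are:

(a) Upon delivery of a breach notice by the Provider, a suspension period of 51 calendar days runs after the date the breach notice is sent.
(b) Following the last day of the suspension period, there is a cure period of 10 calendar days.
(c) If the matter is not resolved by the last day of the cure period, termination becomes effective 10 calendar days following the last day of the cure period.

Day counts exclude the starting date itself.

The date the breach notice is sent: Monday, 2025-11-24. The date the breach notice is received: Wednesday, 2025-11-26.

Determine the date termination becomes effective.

Adding 51 calendar days to 2025-11-24 gives 2026-01-14, which is the last day of the suspension period.
Adding 10 calendar days to 2026-01-14 gives 2026-01-24, which is the last day of the cure period.
The date termination becomes effective: 10 calendar days after 2026-01-24 is 2026-02-03.

2026-02-03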